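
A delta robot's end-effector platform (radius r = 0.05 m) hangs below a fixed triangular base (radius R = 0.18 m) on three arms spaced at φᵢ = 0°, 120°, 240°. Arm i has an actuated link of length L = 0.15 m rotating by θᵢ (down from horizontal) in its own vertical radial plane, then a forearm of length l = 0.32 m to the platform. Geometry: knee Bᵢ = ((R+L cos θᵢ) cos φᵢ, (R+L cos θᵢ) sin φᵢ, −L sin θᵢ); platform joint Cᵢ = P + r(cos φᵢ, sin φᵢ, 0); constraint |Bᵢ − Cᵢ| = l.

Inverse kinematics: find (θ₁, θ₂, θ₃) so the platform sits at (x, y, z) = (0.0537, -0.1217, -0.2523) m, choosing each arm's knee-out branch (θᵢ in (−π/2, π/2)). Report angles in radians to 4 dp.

θ₁ = 0.3492, θ₂ = 1.3088, θ₃ = 0.1744

φ1=0.0° → target in arm frame (0.0537, -0.1217)
  A cos θ + B sin θ = C:  0.0763·cos θ + -0.2523·sin θ = -0.0146
  γ=atan2(-0.2523,0.0763)=-1.2771;  ψ=arccos(-0.0555)=1.6263;  θ1=γ+ψ≈0.3492
arm 2 (φ=120.0°): x'=-0.1322, y'=0.0143
  A=0.2622, B=-0.2523, C=(l²−L²−A²−y'²−z²)/(2L)=-0.1758
  θ2 = atan2(B,A) + arccos(C/0.3639) = 1.3088
φ3=240.0° → target in arm frame (0.0785, 0.1074)
  A=0.0515, B=-0.2523, C=(l²−L²−A²−y'²−z²)/(2L)=0.0069
  √(A²+B²)=0.2575;  θ3 = -1.3696+1.5440 ≈ 0.1744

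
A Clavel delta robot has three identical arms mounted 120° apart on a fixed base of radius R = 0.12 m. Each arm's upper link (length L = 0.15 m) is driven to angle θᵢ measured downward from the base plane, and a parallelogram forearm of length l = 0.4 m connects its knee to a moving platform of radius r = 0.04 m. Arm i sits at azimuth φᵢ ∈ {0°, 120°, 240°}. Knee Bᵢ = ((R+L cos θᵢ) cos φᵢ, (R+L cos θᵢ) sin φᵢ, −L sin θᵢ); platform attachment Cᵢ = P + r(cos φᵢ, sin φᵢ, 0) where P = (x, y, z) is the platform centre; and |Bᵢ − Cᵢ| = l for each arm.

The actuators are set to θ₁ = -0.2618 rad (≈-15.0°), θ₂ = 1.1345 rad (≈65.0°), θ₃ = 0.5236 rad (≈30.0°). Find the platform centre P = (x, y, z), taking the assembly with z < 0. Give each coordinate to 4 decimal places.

(0.1807, -0.1056, -0.3444)

O1 = (0.2249·cos0.0°, 0.2249·sin0.0°, 0.0388) = (0.2249, 0.0000, 0.0388)
O2 = (0.1434·cos120.0°, 0.1434·sin120.0°, -0.1359) = (-0.0717, 0.1242, -0.1359)
φ3=240.0°: virtual centre (-0.1050, -0.1818, -0.0750), radius l
|O₂|²−|O₁|² = -0.0130;  |O₃|²−|O₁|² = -0.0024
[-0.5932 0.2484 -0.3495]·P = -0.0130;  [-0.6597 -0.3636 -0.2276]·P = -0.0024
Cramer: x(z) = 0.0141-0.4839z;  y(z) = -0.0189+0.2518z
sphere 1 gives Az²+Bz+C=0 with A=1.2975, B=0.1168, C=-0.1137;  B²−4AC=0.6037;  roots -0.3444, 0.2544;  negative root z = -0.3444
x = 0.1807, y = -0.1056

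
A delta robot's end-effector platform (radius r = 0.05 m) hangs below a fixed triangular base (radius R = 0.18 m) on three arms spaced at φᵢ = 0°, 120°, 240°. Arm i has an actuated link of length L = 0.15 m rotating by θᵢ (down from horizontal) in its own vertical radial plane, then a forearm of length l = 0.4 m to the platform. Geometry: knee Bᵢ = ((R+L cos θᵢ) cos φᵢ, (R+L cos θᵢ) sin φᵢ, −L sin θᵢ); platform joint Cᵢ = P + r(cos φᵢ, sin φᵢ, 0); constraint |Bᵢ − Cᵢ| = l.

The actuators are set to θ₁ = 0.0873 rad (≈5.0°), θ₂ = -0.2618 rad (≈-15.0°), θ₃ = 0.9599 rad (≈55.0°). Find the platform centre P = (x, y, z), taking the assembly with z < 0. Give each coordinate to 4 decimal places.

centre 1 = (0.2794·cos0.0°, 0.2794·sin0.0°, -0.0131) = (0.2794, 0.0000, -0.0131)
φ2=120.0°: virtual centre (-0.1374, 0.2381, 0.0388), radius l
φ3=240.0°: virtual centre (-0.1080, -0.1871, -0.1229), radius l
subtract pairs → two planes through P
plane₁₂: -0.8337x+0.4761y+0.1038z = -0.0012
det = 0.6809;  x = 0.0122+-0.0965z,  y = 0.0188+-0.3870z
sphere 1 gives Az²+Bz+C=0 with A=1.1591, B=0.0632, C=-0.0880;  B²−4AC=0.4122;  roots -0.3042, 0.2497;  negative root z = -0.3042
x = 0.0415, y = 0.1366

(0.0415, 0.1366, -0.3042)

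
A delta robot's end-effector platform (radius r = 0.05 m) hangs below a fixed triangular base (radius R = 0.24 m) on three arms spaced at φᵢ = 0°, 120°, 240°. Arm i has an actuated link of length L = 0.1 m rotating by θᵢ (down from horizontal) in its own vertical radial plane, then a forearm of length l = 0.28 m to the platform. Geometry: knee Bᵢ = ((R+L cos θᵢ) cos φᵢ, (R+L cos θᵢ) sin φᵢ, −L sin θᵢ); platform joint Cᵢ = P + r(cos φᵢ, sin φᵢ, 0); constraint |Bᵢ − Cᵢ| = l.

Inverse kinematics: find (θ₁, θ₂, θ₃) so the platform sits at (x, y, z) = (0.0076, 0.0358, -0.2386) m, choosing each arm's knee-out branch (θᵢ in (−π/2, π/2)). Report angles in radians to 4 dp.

θ₁ = 1.0471, θ₂ = 0.8728, θ₃ = 1.3964

rotate P by −φ1: (0.0076, 0.0358, -0.2386)
  A=0.1824, B=-0.2386, C=(l²−L²−A²−y'²−z²)/(2L)=-0.1154
  γ=atan2(-0.2386,0.1824)=-0.9181;  ψ=arccos(-0.3843)=1.9652;  θ1=γ+ψ≈1.0471
arm 2 (φ=120.0°): x'=0.0272, y'=-0.0245
  A cos θ + B sin θ = C:  0.1628·cos θ + -0.2386·sin θ = -0.0782
  θ2 = atan2(B,A) + arccos(C/0.2888) = 0.8728
rotate P by −φ3: (-0.0348, -0.0113, -0.2386)
  A cos θ + B sin θ = C:  0.2248·cos θ + -0.2386·sin θ = -0.1960
  θ3 = atan2(B,A) + arccos(C/0.3278) = 1.3964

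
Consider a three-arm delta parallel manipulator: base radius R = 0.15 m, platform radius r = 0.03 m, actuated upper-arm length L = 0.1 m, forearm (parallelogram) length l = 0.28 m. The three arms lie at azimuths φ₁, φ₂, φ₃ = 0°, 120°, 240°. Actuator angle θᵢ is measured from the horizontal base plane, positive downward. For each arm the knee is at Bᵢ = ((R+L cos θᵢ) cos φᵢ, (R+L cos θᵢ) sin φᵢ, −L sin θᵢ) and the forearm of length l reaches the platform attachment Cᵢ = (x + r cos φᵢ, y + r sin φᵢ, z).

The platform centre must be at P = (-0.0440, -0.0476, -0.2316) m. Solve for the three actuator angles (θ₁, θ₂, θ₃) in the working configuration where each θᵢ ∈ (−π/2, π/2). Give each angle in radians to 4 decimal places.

θ₁ = 0.8727, θ₂ = 0.6983, θ₃ = 0.0005

rotate P by −φ1: (-0.0440, -0.0476, -0.2316)
  A cos θ + B sin θ = C:  0.1640·cos θ + -0.2316·sin θ = -0.0720
  γ=atan2(-0.2316,0.1640)=-0.9546;  ψ=arccos(-0.2537)=1.8273;  θ1=γ+ψ≈0.8727
rotate P by −φ2: (-0.0192, 0.0619, -0.2316)
  A=0.1392, B=-0.2316, C=(l²−L²−A²−y'²−z²)/(2L)=-0.0423
  θ2 = atan2(B,A) + arccos(C/0.2702) = 0.6983
rotate P by −φ3: (0.0632, -0.0143, -0.2316)
  e−x'=0.0568;  (l²−L²−(e−x')²−y'²−z²)/2L = 0.0567
  √(A²+B²)=0.2385;  θ3 = -1.3304+1.3309 ≈ 0.0005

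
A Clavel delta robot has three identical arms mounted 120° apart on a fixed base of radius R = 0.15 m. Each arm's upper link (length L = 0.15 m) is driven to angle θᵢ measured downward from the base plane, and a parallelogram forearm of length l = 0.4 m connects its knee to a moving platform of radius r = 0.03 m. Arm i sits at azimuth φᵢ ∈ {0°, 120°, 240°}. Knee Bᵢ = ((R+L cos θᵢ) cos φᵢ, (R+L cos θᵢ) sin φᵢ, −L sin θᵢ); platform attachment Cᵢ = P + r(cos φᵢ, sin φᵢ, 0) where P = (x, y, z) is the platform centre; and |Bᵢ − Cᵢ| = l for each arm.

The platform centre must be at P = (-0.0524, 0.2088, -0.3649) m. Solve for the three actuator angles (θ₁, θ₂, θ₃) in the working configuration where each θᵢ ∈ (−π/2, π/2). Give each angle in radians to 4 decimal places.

φ1=0.0° → target in arm frame (-0.0524, 0.2088)
  A cos θ + B sin θ = C:  0.1724·cos θ + -0.3649·sin θ = -0.2299
  γ=atan2(-0.3649,0.1724)=-1.1294;  ψ=arccos(-0.5697)=2.1769;  θ1=γ+ψ≈1.0475
rotate P by −φ2: (0.2070, -0.0590, -0.3649)
  A cos θ + B sin θ = C:  -0.0870·cos θ + -0.3649·sin θ = -0.0224
  √(A²+B²)=0.3751;  θ2 = -1.8049+1.6304 ≈ -0.1745
arm 3 (φ=240.0°): x'=-0.1546, y'=-0.1498
  e−x'=0.2746;  (l²−L²−(e−x')²−y'²−z²)/2L = -0.3117
  θ3 = atan2(B,A) + arccos(C/0.4567) = 1.3963

θ₁ = 1.0475, θ₂ = -0.1745, θ₃ = 1.3963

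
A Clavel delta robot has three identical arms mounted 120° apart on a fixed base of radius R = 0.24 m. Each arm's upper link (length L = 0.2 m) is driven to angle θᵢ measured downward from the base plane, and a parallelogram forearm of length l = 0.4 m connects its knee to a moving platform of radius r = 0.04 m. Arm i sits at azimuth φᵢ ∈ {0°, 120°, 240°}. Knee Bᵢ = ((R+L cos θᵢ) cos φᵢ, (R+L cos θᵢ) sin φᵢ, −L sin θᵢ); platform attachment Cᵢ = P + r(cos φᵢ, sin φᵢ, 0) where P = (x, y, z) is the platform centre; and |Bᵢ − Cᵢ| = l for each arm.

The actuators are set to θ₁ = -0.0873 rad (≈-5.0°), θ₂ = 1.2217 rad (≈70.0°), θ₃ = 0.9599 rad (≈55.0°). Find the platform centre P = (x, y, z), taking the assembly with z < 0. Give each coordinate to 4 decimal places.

S1 = (0.3992·cos0.0°, 0.3992·sin0.0°, 0.0174) = (0.3992, 0.0000, 0.0174)
S2 = (0.2684·cos120.0°, 0.2684·sin120.0°, -0.1879) = (-0.1342, 0.2324, -0.1879)
φ3=240.0°: virtual centre (-0.1574, -0.2726, -0.1638), radius l
|S₂|²−|S₁|² = -0.0523;  |S₃|²−|S₁|² = -0.0338
linear system: -1.0669x+0.4649y = -0.0523−-0.4107z; -1.1132x+-0.5451y = -0.0338−-0.3625z
det = 1.0991;  x = 0.0403+-0.3571z,  y = -0.0202+0.0641z
sphere 1 gives Az²+Bz+C=0 with A=1.1316, B=0.2189, C=-0.0304;  B²−4AC=0.1856;  roots -0.2871, 0.0936;  negative root z = -0.2871
x = 0.1428, y = -0.0386

(0.1428, -0.0386, -0.2871)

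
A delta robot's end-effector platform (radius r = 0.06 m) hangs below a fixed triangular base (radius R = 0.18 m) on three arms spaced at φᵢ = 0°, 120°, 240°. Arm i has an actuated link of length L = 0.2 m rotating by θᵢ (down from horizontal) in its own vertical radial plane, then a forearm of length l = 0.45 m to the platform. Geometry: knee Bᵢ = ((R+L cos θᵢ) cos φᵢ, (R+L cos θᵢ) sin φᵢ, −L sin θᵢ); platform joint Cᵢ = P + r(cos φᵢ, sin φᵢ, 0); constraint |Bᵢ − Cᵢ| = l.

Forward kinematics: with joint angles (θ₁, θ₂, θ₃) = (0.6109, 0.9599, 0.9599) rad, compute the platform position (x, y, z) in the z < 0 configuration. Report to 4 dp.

(0.0777, 0.0000, -0.5147)

φ1=0.0°: virtual centre (0.2838, 0.0000, -0.1147), radius l
centre 2 = (0.2347·cos120.0°, 0.2347·sin120.0°, -0.1638) = (-0.1174, 0.2033, -0.1638)
φ3=240.0°: virtual centre (-0.1174, -0.2033, -0.1638), radius l
|centre ₂|²−|centre ₁|² = -0.0118;  |centre ₃|²−|centre ₁|² = -0.0118
linear system: -0.8024x+0.4065y = -0.0118−-0.0982z; -0.8024x+-0.4065y = -0.0118−-0.0982z
det = 0.6524;  x = 0.0147+-0.1224z,  y = 0.0000+0.0000z
quadratic in z: (1.0150)z²+(0.2953)z+(-0.1169)=0, √Δ=0.7496 → z ∈ {-0.5147, 0.2238}; z = -0.5147 (taking z<0)
x = 0.0777, y = 0.0000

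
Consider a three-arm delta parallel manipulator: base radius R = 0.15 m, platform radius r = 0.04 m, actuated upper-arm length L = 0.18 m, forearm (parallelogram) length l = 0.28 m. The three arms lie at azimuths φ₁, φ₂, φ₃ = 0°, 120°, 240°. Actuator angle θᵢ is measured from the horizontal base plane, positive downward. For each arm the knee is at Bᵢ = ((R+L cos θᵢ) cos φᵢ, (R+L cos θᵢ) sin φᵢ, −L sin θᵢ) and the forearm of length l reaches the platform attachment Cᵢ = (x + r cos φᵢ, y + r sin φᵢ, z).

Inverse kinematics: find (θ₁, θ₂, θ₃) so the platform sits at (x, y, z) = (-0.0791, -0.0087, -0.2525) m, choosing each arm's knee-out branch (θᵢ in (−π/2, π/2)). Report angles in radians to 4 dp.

φ1=0.0° → target in arm frame (-0.0791, -0.0087)
  e−x'=0.1891;  (l²−L²−(e−x')²−y'²−z²)/2L = -0.1489
  θ1 = atan2(B,A) + arccos(C/0.3155) = 1.1342
rotate P by −φ2: (0.0320, 0.0729, -0.2525)
  A cos θ + B sin θ = C:  0.0780·cos θ + -0.2525·sin θ = -0.0810
  √(A²+B²)=0.2643;  θ2 = -1.2712+1.8822 ≈ 0.6109
rotate P by −φ3: (0.0471, -0.0642, -0.2525)
  e−x'=0.0629;  (l²−L²−(e−x')²−y'²−z²)/2L = -0.0718
  γ=atan2(-0.2525,0.0629)=-1.3266;  ψ=arccos(-0.2757)=1.8501;  θ3=γ+ψ≈0.5235

θ₁ = 1.1342, θ₂ = 0.6109, θ₃ = 0.5235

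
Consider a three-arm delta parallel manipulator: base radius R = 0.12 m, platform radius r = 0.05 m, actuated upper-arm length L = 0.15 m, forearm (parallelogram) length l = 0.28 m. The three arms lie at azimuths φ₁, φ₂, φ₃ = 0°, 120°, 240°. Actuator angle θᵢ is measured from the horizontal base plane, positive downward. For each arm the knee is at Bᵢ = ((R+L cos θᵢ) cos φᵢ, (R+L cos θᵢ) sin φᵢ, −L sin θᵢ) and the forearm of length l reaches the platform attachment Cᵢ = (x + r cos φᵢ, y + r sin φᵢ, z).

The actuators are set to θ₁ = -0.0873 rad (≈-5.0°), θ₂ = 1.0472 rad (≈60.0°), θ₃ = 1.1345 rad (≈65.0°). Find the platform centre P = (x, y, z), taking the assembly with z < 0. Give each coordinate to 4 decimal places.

S1 = (0.2194·cos0.0°, 0.2194·sin0.0°, 0.0131) = (0.2194, 0.0000, 0.0131)
S2 = (0.1450·cos120.0°, 0.1450·sin120.0°, -0.1299) = (-0.0725, 0.1256, -0.1299)
arm 3 at φ=240.0°: (R−r)+L cos θ3 = 0.1334;  S3 = (-0.0667, -0.1155, -0.1359)
|S₂|²−|S₁|² = -0.0104;  |S₃|²−|S₁|² = -0.0120
[-0.5839 0.2511 -0.2860]·P = -0.0104;  [-0.5722 -0.2310 -0.2981]·P = -0.0120
det = 0.2786;  x = 0.0195+-0.5058z,  y = 0.0038+-0.0373z
into |P−S₁|² = l²: 1.2572z² + 0.1758z + -0.0382 = 0;  Δ = 0.2232;  z = -0.2578 or 0.1180 → z<0 root = -0.2578
x = 0.1499, y = 0.0134

(0.1499, 0.0134, -0.2578)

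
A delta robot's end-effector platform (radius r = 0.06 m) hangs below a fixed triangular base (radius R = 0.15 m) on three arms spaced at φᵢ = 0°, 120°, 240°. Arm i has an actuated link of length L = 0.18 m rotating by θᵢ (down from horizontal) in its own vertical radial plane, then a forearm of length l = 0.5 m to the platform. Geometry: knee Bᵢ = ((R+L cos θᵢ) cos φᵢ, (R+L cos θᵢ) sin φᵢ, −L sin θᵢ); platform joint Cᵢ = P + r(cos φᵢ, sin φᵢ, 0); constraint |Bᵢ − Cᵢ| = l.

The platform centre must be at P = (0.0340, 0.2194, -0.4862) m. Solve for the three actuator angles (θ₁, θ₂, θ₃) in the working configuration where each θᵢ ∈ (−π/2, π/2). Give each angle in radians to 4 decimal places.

θ₁ = 0.5236, θ₂ = 0.0874, θ₃ = 1.1345

rotate P by −φ1: (0.0340, 0.2194, -0.4862)
  e−x'=0.0560;  (l²−L²−(e−x')²−y'²−z²)/2L = -0.1946
  √(A²+B²)=0.4894;  θ1 = -1.4561+1.9798 ≈ 0.5236
rotate P by −φ2: (0.1730, -0.1391, -0.4862)
  A=-0.0830, B=-0.4862, C=(l²−L²−A²−y'²−z²)/(2L)=-0.1251
  √(A²+B²)=0.4932;  θ2 = -1.7399+1.8273 ≈ 0.0874
arm 3 (φ=240.0°): x'=-0.2070, y'=-0.0803
  A cos θ + B sin θ = C:  0.2970·cos θ + -0.4862·sin θ = -0.3151
  θ3 = atan2(B,A) + arccos(C/0.5697) = 1.1345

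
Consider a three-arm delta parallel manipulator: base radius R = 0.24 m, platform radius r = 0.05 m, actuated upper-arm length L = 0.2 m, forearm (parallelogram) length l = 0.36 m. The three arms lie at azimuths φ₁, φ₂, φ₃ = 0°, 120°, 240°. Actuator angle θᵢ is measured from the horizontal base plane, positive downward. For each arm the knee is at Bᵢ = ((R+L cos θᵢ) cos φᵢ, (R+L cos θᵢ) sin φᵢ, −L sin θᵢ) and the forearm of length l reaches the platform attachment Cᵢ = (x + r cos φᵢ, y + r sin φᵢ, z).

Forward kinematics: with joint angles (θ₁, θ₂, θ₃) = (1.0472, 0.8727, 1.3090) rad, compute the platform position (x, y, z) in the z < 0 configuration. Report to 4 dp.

arm 1 at φ=0.0°: e+L cos θ1 = 0.2900;  O1 = (0.2900, 0.0000, -0.1732)
O2 = (0.3186·cos120.0°, 0.3186·sin120.0°, -0.1532) = (-0.1593, 0.2759, -0.1532)
arm 3 at φ=240.0°: e+L cos θ3 = 0.2418;  O3 = (-0.1209, -0.2094, -0.1932)
eliminate P² terms by subtracting sphere 1 from 2 and 3
plane₁₂: -0.8986x+0.5517y+0.0400z = 0.0108
Cramer: x(z) = 0.0067-0.0064z;  y(z) = 0.0306-0.0829z
into |P−O₁|² = l²: 1.0069z² + 0.3450z + -0.0184 = 0;  Δ = 0.1932;  z = -0.3895 or 0.0469 → z<0 root = -0.3895
x = 0.0092, y = 0.0629

(0.0092, 0.0629, -0.3895)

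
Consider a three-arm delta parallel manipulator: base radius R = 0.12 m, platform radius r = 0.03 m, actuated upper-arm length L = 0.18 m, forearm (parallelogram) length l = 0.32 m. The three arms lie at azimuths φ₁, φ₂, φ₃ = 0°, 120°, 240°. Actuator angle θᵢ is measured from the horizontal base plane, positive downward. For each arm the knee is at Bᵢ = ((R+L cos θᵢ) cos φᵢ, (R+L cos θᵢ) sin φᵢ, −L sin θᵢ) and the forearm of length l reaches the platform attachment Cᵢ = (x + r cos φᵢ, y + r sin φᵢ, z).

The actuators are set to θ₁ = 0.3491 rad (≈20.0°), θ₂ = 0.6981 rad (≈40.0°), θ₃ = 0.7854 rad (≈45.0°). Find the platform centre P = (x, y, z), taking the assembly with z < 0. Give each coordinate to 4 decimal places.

φ1=0.0°: virtual centre (0.2591, 0.0000, -0.0616), radius l
centre 2 = (0.2279·cos120.0°, 0.2279·sin120.0°, -0.1157) = (-0.1139, 0.1974, -0.1157)
centre 3 = (0.2173·cos240.0°, 0.2173·sin240.0°, -0.1273) = (-0.1086, -0.1882, -0.1273)
eliminate P² terms by subtracting sphere 1 from 2 and 3
linear system: -0.7462x+0.3947y = -0.0056−-0.1083z; -0.7356x+-0.3763y = -0.0075−-0.1314z
Cramer: x(z) = 0.0089-0.1622z;  y(z) = 0.0026-0.0323z
quadratic in z: (1.0273)z²+(0.2041)z+(-0.0360)=0, √Δ=0.4354 → z ∈ {-0.3112, 0.1126}; z = -0.3112 (taking z<0)
x = 0.0594, y = 0.0126

(0.0594, 0.0126, -0.3112)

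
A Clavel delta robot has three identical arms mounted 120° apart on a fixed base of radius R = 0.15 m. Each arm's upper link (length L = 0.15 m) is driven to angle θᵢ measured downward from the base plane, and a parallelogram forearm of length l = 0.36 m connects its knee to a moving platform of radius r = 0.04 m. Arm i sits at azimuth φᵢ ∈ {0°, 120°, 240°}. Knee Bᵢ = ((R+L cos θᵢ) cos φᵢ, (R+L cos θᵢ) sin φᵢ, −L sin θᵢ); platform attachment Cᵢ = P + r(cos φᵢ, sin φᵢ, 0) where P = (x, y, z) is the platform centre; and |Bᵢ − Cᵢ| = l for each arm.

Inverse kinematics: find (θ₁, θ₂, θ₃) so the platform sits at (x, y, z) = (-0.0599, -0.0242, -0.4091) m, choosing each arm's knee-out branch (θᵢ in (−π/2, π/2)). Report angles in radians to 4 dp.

rotate P by −φ1: (-0.0599, -0.0242, -0.4091)
  A cos θ + B sin θ = C:  0.1699·cos θ + -0.4091·sin θ = -0.2990
  γ=atan2(-0.4091,0.1699)=-1.1772;  ψ=arccos(-0.6751)=2.3119;  θ1=γ+ψ≈1.1347
φ2=120.0° → target in arm frame (0.0090, 0.0640)
  A=0.1010, B=-0.4091, C=(l²−L²−A²−y'²−z²)/(2L)=-0.2485
  θ2 = atan2(B,A) + arccos(C/0.4214) = 0.8729
arm 3 (φ=240.0°): x'=0.0509, y'=-0.0398
  A=0.0591, B=-0.4091, C=(l²−L²−A²−y'²−z²)/(2L)=-0.2178
  √(A²+B²)=0.4133;  θ3 = -1.4273+2.1257 ≈ 0.6984

θ₁ = 1.1347, θ₂ = 0.8729, θ₃ = 0.6984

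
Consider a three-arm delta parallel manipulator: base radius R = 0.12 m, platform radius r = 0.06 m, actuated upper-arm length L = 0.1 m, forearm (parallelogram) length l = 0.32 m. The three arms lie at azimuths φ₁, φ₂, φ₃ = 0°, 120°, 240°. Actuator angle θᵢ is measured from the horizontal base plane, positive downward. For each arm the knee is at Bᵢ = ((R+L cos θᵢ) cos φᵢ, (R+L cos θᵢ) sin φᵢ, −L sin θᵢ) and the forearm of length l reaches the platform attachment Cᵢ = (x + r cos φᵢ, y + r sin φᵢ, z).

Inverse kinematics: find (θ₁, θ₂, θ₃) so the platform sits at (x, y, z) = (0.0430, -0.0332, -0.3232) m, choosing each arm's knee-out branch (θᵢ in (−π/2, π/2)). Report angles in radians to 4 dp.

θ₁ = 0.2619, θ₂ = 0.6978, θ₃ = 0.4361

φ1=0.0° → target in arm frame (0.0430, -0.0332)
  e−x'=0.0170;  (l²−L²−(e−x')²−y'²−z²)/2L = -0.0672
  γ=atan2(-0.3232,0.0170)=-1.5182;  ψ=arccos(-0.2078)=1.7801;  θ1=γ+ψ≈0.2619
arm 2 (φ=120.0°): x'=-0.0503, y'=-0.0206
  A=0.1103, B=-0.3232, C=(l²−L²−A²−y'²−z²)/(2L)=-0.1232
  θ2 = atan2(B,A) + arccos(C/0.3415) = 0.6978
arm 3 (φ=240.0°): x'=0.0073, y'=0.0538
  A cos θ + B sin θ = C:  0.0527·cos θ + -0.3232·sin θ = -0.0887
  γ=atan2(-0.3232,0.0527)=-1.4090;  ψ=arccos(-0.2708)=1.8451;  θ3=γ+ψ≈0.4361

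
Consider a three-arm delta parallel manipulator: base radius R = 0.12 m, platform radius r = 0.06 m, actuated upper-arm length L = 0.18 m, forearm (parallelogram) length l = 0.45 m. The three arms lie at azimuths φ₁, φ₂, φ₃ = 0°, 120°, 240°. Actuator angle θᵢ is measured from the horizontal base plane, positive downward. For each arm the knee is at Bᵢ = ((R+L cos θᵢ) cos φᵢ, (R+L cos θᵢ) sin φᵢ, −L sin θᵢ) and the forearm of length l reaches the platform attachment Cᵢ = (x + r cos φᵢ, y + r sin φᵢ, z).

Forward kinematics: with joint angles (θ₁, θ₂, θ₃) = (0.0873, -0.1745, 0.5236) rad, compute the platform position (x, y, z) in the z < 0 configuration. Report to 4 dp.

(0.0205, 0.1240, -0.3889)

φ1=0.0°: virtual centre (0.2393, 0.0000, -0.0157), radius l
centre 2 = (0.2373·cos120.0°, 0.2373·sin120.0°, 0.0313) = (-0.1186, 0.2055, 0.0313)
arm 3 at φ=240.0°: (R−r)+L cos θ3 = 0.2159;  centre 3 = (-0.1079, -0.1870, -0.0900)
|centre ₂|²−|centre ₁|² = -0.0002;  |centre ₃|²−|centre ₁|² = -0.0028
plane₁₂: -0.7159x+0.4110y+0.0939z = -0.0002
Cramer: x(z) = 0.0023-0.0469z;  y(z) = 0.0033-0.3102z
sphere 1 gives Az²+Bz+C=0 with A=1.0985, B=0.0516, C=-0.1460;  B²−4AC=0.6444;  roots -0.3889, 0.3419;  negative root z = -0.3889
x = 0.0205, y = 0.1240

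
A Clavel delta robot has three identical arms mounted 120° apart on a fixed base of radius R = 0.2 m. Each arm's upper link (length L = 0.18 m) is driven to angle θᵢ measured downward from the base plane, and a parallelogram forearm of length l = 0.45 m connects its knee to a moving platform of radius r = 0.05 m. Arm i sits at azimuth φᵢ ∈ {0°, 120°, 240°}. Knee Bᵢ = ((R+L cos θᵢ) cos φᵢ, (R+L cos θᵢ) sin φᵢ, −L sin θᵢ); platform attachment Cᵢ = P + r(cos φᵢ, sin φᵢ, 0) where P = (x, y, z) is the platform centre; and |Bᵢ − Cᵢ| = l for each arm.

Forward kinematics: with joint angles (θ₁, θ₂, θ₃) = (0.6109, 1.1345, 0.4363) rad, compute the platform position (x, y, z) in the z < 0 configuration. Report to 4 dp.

(0.0368, -0.1156, -0.4514)

φ1=0.0°: virtual centre (0.2974, 0.0000, -0.1032), radius l
φ2=120.0°: virtual centre (-0.1130, 0.1958, -0.1631), radius l
arm 3 at φ=240.0°: e+L cos θ3 = 0.3131;  O3 = (-0.1566, -0.2712, -0.0761)
eliminate P² terms by subtracting sphere 1 from 2 and 3
linear system: -0.8210x+0.3916y = -0.0214−-0.1198z; -0.9080x+-0.5424y = 0.0047−0.0544z
det = 0.8008;  x = 0.0122+-0.0545z,  y = -0.0291+0.1915z
quadratic in z: (1.0397)z²+(0.2265)z+(-0.1096)=0, √Δ=0.7122 → z ∈ {-0.4514, 0.2336}; z = -0.4514 (taking z<0)
x = 0.0368, y = -0.1156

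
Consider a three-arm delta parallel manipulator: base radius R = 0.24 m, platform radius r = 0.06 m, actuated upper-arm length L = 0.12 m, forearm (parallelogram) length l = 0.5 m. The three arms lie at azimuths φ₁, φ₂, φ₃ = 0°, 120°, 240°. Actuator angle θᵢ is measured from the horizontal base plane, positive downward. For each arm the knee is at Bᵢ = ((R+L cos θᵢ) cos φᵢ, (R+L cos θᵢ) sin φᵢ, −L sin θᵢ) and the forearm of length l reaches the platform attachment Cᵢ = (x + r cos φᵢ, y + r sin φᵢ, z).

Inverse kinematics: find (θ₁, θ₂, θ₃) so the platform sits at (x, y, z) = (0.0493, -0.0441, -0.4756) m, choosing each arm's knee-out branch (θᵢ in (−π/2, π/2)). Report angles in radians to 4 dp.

θ₁ = 0.3496, θ₂ = 0.8728, θ₃ = 0.5238

rotate P by −φ1: (0.0493, -0.0441, -0.4756)
  A cos θ + B sin θ = C:  0.1307·cos θ + -0.4756·sin θ = -0.0401
  √(A²+B²)=0.4932;  θ1 = -1.3026+1.6522 ≈ 0.3496
φ2=120.0° → target in arm frame (-0.0628, -0.0206)
  e−x'=0.2428;  (l²−L²−(e−x')²−y'²−z²)/2L = -0.2083
  θ2 = atan2(B,A) + arccos(C/0.5340) = 0.8728
rotate P by −φ3: (0.0135, 0.0647, -0.4756)
  A cos θ + B sin θ = C:  0.1665·cos θ + -0.4756·sin θ = -0.0937
  √(A²+B²)=0.5039;  θ3 = -1.2341+1.7579 ≈ 0.5238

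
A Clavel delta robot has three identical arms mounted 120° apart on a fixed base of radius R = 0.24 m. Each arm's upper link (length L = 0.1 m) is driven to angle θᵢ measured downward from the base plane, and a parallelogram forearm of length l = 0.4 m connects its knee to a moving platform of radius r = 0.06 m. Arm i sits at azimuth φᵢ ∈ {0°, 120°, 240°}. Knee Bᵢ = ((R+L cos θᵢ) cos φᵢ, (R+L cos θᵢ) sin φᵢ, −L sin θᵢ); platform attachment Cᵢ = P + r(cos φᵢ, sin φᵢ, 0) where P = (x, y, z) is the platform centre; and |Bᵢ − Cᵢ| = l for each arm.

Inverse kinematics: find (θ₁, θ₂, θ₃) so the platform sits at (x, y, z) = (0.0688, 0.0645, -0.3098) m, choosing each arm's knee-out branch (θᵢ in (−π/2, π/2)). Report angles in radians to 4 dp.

arm 1 (φ=0.0°): x'=0.0688, y'=0.0645
  e−x'=0.1112;  (l²−L²−(e−x')²−y'²−z²)/2L = 0.1875
  √(A²+B²)=0.3292;  θ1 = -1.2262+0.9648 ≈ -0.2614
rotate P by −φ2: (0.0215, -0.0918, -0.3098)
  e−x'=0.1585;  (l²−L²−(e−x')²−y'²−z²)/2L = 0.1023
  θ2 = atan2(B,A) + arccos(C/0.3480) = 0.1747
rotate P by −φ3: (-0.0903, 0.0273, -0.3098)
  A cos θ + B sin θ = C:  0.2703·cos θ + -0.3098·sin θ = -0.0988
  θ3 = atan2(B,A) + arccos(C/0.4111) = 0.9601

θ₁ = -0.2614, θ₂ = 0.1747, θ₃ = 0.9601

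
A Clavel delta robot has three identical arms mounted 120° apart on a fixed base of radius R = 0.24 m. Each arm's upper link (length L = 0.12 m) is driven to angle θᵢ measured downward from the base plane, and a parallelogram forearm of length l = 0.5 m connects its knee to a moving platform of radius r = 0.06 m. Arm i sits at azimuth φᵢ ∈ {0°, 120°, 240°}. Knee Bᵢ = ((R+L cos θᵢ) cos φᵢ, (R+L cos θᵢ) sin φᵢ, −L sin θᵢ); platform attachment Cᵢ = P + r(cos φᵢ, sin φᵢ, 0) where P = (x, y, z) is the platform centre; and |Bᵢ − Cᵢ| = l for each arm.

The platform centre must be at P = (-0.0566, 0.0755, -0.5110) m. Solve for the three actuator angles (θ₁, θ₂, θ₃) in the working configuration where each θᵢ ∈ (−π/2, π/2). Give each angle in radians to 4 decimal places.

θ₁ = 1.1349, θ₂ = 0.4367, θ₃ = 1.0473

φ1=0.0° → target in arm frame (-0.0566, 0.0755)
  e−x'=0.2366;  (l²−L²−(e−x')²−y'²−z²)/2L = -0.3633
  θ1 = atan2(B,A) + arccos(C/0.5631) = 1.1349
φ2=120.0° → target in arm frame (0.0937, 0.0113)
  A=0.0863, B=-0.5110, C=(l²−L²−A²−y'²−z²)/(2L)=-0.1379
  θ2 = atan2(B,A) + arccos(C/0.5182) = 0.4367
φ3=240.0° → target in arm frame (-0.0371, -0.0868)
  e−x'=0.2171;  (l²−L²−(e−x')²−y'²−z²)/2L = -0.3341
  √(A²+B²)=0.5552;  θ3 = -1.1691+2.2164 ≈ 1.0473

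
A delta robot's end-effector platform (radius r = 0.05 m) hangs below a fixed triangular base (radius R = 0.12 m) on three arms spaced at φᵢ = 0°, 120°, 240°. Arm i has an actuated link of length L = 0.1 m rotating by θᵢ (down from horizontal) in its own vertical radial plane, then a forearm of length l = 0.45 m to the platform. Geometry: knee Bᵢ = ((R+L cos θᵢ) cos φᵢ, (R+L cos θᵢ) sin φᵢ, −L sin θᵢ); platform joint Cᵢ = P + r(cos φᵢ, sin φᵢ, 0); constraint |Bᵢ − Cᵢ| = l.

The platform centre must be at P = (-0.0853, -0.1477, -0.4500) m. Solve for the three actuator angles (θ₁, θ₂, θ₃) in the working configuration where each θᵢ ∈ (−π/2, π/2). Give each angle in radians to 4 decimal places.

θ₁ = 0.9603, θ₂ = 0.9601, θ₃ = 0.0000

rotate P by −φ1: (-0.0853, -0.1477, -0.4500)
  A=0.1553, B=-0.4500, C=(l²−L²−A²−y'²−z²)/(2L)=-0.2797
  γ=atan2(-0.4500,0.1553)=-1.2385;  ψ=arccos(-0.5875)=2.1987;  θ1=γ+ψ≈0.9603
φ2=120.0° → target in arm frame (-0.0853, 0.1477)
  e−x'=0.1553;  (l²−L²−(e−x')²−y'²−z²)/2L = -0.2796
  γ=atan2(-0.4500,0.1553)=-1.2386;  ψ=arccos(-0.5874)=2.1987;  θ2=γ+ψ≈0.9601
rotate P by −φ3: (0.1706, 0.0000, -0.4500)
  A=-0.1006, B=-0.4500, C=(l²−L²−A²−y'²−z²)/(2L)=-0.1006
  √(A²+B²)=0.4611;  θ3 = -1.7907+1.7907 ≈ 0.0000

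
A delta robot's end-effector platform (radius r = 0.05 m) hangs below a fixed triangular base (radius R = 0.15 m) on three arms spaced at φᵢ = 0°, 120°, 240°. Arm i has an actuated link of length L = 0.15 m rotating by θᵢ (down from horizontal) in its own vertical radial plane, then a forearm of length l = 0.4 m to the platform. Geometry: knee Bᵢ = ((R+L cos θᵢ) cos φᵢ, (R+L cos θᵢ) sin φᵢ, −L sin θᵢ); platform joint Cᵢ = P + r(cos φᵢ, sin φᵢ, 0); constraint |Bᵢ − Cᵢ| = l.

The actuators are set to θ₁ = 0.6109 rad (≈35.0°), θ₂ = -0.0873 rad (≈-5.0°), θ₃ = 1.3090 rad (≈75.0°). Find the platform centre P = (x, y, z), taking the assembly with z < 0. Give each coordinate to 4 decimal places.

(0.0170, 0.2052, -0.3608)

O1 = (0.2229·cos0.0°, 0.2229·sin0.0°, -0.0860) = (0.2229, 0.0000, -0.0860)
φ2=120.0°: virtual centre (-0.1247, 0.2160, 0.0131), radius l
O3 = (0.1388·cos240.0°, 0.1388·sin240.0°, -0.1449) = (-0.0694, -0.1202, -0.1449)
subtract pairs → two planes through P
[-0.6952 0.4320 0.1982]·P = 0.0053;  [-0.5846 -0.2404 -0.1177]·P = -0.0168
det = 0.4197;  x = 0.0143+-0.0076z,  y = 0.0352+-0.4711z
quadratic in z: (1.2220)z²+(0.1420)z+(-0.1078)=0, √Δ=0.7398 → z ∈ {-0.3608, 0.2446}; z = -0.3608 (taking z<0)
x = 0.0170, y = 0.2052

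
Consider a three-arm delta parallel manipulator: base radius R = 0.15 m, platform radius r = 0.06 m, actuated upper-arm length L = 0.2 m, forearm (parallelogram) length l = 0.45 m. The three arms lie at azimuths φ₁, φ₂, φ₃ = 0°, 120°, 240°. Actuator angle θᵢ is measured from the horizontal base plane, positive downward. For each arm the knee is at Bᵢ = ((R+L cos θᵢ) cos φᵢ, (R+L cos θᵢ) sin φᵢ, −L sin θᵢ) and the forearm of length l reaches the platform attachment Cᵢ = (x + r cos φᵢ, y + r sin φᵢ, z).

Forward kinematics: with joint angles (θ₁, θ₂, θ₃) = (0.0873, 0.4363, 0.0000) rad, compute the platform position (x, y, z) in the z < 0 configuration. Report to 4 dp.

S1 = (0.2892·cos0.0°, 0.2892·sin0.0°, -0.0174) = (0.2892, 0.0000, -0.0174)
S2 = (0.2713·cos120.0°, 0.2713·sin120.0°, -0.0845) = (-0.1356, 0.2349, -0.0845)
arm 3 at φ=240.0°: ρ3 = 0.2900;  S3 = (-0.1450, -0.2511, 0.0000)
|S₂|²−|S₁|² = -0.0032;  |S₃|²−|S₁|² = 0.0001
[-0.8497 0.4698 -0.1342]·P = -0.0032;  [-0.8685 -0.5023 0.0349]·P = 0.0001
Cramer: x(z) = 0.0019-0.0611z;  y(z) = -0.0035+0.1751z
sphere 1 gives Az²+Bz+C=0 with A=1.0344, B=0.0688, C=-0.1196;  B²−4AC=0.4996;  roots -0.3749, 0.3084;  negative root z = -0.3749
x = 0.0248, y = -0.0691

(0.0248, -0.0691, -0.3749)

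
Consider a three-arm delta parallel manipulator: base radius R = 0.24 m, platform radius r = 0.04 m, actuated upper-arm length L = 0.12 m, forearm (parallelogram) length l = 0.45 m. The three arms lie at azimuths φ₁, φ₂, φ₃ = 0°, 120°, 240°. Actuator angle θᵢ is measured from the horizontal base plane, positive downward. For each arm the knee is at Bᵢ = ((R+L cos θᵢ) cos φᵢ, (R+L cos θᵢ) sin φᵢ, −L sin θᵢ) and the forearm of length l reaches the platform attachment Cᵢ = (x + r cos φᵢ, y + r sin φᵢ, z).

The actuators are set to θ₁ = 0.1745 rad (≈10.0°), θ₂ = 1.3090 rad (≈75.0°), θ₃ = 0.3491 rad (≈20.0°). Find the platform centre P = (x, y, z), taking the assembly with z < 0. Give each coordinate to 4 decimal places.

φ1=0.0°: virtual centre (0.3182, 0.0000, -0.0208), radius l
φ2=120.0°: virtual centre (-0.1155, 0.2001, -0.1159), radius l
φ3=240.0°: virtual centre (-0.1564, -0.2709, -0.0410), radius l
|O₂|²−|O₁|² = -0.0348;  |O₃|²−|O₁|² = -0.0022
plane₁₂: -0.8674x+0.4002y+-0.1902z = -0.0348
Cramer: x(z) = 0.0232-0.1403z;  y(z) = -0.0367+0.1711z
sphere 1 gives Az²+Bz+C=0 with A=1.0490, B=0.1118, C=-0.1137;  B²−4AC=0.4897;  roots -0.3869, 0.2802;  negative root z = -0.3869
x = 0.0775, y = -0.1029

(0.0775, -0.1029, -0.3869)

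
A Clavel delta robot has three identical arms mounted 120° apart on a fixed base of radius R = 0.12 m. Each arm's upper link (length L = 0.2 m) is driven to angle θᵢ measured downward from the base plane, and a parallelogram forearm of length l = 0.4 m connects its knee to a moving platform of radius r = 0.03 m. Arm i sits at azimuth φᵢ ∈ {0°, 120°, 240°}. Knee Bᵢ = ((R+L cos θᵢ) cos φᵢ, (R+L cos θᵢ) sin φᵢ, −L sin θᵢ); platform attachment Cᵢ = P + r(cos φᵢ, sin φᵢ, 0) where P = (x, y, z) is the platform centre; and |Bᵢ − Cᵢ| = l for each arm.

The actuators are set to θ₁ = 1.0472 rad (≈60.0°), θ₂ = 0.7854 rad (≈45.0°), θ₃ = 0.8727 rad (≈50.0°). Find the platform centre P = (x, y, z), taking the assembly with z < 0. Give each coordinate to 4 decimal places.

(-0.0521, 0.0170, -0.4911)

arm 1 at φ=0.0°: (R−r)+L cos θ1 = 0.1900;  O1 = (0.1900, 0.0000, -0.1732)
φ2=120.0°: virtual centre (-0.1157, 0.2004, -0.1414), radius l
arm 3 at φ=240.0°: (R−r)+L cos θ3 = 0.2186;  O3 = (-0.1093, -0.1893, -0.1532)
subtract pairs → two planes through P
linear system: -0.6114x+0.4008y = 0.0075−0.0636z; -0.5986x+-0.3785y = 0.0051−0.0400z
det = 0.4714;  x = -0.0104+0.0850z,  y = 0.0028+-0.0289z
into |P−O₁|² = l²: 1.0081z² + 0.3122z + -0.0898 = 0;  Δ = 0.4597;  z = -0.4911 or 0.1815 → z<0 root = -0.4911
x = -0.0521, y = 0.0170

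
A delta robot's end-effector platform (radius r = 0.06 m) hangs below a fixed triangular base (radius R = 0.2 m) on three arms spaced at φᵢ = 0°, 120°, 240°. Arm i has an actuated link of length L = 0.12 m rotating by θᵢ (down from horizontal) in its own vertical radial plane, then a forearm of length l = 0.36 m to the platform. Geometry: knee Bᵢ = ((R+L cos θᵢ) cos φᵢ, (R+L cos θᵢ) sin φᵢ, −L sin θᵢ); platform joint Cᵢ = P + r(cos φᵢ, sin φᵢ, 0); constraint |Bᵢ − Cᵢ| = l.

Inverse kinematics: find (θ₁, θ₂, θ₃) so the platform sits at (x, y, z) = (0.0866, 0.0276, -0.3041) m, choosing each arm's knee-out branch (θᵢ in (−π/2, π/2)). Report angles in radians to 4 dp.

θ₁ = -0.0870, θ₂ = 0.6114, θ₃ = 0.8728

rotate P by −φ1: (0.0866, 0.0276, -0.3041)
  A cos θ + B sin θ = C:  0.0534·cos θ + -0.3041·sin θ = 0.0796
  √(A²+B²)=0.3088;  θ1 = -1.3970+1.3100 ≈ -0.0870
φ2=120.0° → target in arm frame (-0.0194, -0.0888)
  e−x'=0.1594;  (l²−L²−(e−x')²−y'²−z²)/2L = -0.0440
  θ2 = atan2(B,A) + arccos(C/0.3433) = 0.6114
φ3=240.0° → target in arm frame (-0.0672, 0.0612)
  e−x'=0.2072;  (l²−L²−(e−x')²−y'²−z²)/2L = -0.0998
  γ=atan2(-0.3041,0.2072)=-0.9727;  ψ=arccos(-0.2712)=1.8455;  θ3=γ+ψ≈0.8728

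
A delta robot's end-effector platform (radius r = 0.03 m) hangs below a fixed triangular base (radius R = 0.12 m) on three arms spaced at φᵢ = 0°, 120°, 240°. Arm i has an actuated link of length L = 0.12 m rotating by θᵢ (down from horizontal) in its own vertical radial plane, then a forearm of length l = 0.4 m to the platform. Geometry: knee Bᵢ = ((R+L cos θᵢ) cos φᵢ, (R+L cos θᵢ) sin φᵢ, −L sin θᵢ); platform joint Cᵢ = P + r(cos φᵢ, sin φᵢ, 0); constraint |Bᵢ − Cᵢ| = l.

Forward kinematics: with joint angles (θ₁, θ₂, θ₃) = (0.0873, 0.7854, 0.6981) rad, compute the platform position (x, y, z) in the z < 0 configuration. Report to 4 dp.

φ1=0.0°: virtual centre (0.2095, 0.0000, -0.0105), radius l
O2 = (0.1749·cos120.0°, 0.1749·sin120.0°, -0.0849) = (-0.0874, 0.1514, -0.0849)
O3 = (0.1819·cos240.0°, 0.1819·sin240.0°, -0.0771) = (-0.0910, -0.1576, -0.0771)
subtract pairs → two planes through P
[-0.5939 0.3029 -0.1488]·P = -0.0062;  [-0.6010 -0.3151 -0.1333]·P = -0.0050
det = 0.3692;  x = 0.0094+-0.2364z,  y = -0.0022+0.0277z
sphere 1 gives Az²+Bz+C=0 with A=1.0566, B=0.1154, C=-0.1198;  B²−4AC=0.5198;  roots -0.3958, 0.2865;  negative root z = -0.3958
x = 0.1030, y = -0.0131

(0.1030, -0.0131, -0.3958)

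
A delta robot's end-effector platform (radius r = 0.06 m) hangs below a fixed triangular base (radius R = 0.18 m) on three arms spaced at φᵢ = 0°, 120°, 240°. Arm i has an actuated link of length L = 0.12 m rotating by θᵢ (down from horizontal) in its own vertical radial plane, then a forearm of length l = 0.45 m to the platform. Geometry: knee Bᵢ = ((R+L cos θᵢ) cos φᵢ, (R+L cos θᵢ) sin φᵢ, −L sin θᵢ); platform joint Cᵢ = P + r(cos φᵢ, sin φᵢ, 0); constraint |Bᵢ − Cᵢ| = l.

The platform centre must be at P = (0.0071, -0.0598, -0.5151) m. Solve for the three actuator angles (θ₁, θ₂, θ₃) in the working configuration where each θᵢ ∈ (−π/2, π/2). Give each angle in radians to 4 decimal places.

θ₁ = 1.0476, θ₂ = 1.3092, θ₃ = 0.8732

rotate P by −φ1: (0.0071, -0.0598, -0.5151)
  A cos θ + B sin θ = C:  0.1129·cos θ + -0.5151·sin θ = -0.3898
  √(A²+B²)=0.5273;  θ1 = -1.3550+2.4027 ≈ 1.0476
arm 2 (φ=120.0°): x'=-0.0553, y'=0.0238
  e−x'=0.1753;  (l²−L²−(e−x')²−y'²−z²)/2L = -0.4522
  γ=atan2(-0.5151,0.1753)=-1.2427;  ψ=arccos(-0.8311)=2.5519;  θ2=γ+ψ≈1.3092
rotate P by −φ3: (0.0482, 0.0360, -0.5151)
  e−x'=0.0718;  (l²−L²−(e−x')²−y'²−z²)/2L = -0.3487
  γ=atan2(-0.5151,0.0718)=-1.4324;  ψ=arccos(-0.6704)=2.3055;  θ3=γ+ψ≈0.8732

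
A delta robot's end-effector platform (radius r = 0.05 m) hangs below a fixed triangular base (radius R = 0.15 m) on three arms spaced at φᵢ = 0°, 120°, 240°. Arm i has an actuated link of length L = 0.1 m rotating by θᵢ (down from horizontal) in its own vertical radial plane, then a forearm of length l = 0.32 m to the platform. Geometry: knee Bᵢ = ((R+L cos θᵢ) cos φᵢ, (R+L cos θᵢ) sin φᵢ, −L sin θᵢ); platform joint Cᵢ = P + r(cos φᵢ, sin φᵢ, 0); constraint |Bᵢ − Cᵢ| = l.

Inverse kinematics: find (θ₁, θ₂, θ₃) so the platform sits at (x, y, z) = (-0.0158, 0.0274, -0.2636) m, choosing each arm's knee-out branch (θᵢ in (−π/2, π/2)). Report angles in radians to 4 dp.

rotate P by −φ1: (-0.0158, 0.0274, -0.2636)
  A cos θ + B sin θ = C:  0.1158·cos θ + -0.2636·sin θ = 0.0438
  √(A²+B²)=0.2879;  θ1 = -1.1569+1.4182 ≈ 0.2613
φ2=120.0° → target in arm frame (0.0316, 0.0000)
  A=0.0684, B=-0.2636, C=(l²−L²−A²−y'²−z²)/(2L)=0.0912
  γ=atan2(-0.2636,0.0684)=-1.3170;  ψ=arccos(0.3349)=1.2293;  θ2=γ+ψ≈-0.0877
rotate P by −φ3: (-0.0158, -0.0274, -0.2636)
  e−x'=0.1158;  (l²−L²−(e−x')²−y'²−z²)/2L = 0.0437
  √(A²+B²)=0.2879;  θ3 = -1.1568+1.4183 ≈ 0.2615

θ₁ = 0.2613, θ₂ = -0.0877, θ₃ = 0.2615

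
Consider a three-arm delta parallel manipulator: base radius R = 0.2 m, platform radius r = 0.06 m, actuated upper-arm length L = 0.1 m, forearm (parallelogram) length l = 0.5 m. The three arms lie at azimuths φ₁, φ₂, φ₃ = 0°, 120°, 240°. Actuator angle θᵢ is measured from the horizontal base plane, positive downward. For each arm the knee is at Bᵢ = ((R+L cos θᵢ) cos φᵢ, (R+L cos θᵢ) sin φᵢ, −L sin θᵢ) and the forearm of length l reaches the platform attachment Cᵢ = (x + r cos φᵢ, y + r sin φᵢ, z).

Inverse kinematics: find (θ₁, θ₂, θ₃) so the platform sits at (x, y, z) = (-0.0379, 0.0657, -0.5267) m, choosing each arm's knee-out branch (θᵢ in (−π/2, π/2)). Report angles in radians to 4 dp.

θ₁ = 1.0465, θ₂ = 0.5233, θ₃ = 1.0467

rotate P by −φ1: (-0.0379, 0.0657, -0.5267)
  A=0.1779, B=-0.5267, C=(l²−L²−A²−y'²−z²)/(2L)=-0.3669
  √(A²+B²)=0.5559;  θ1 = -1.2451+2.2916 ≈ 1.0465
arm 2 (φ=120.0°): x'=0.0758, y'=0.0000
  A=0.0642, B=-0.5267, C=(l²−L²−A²−y'²−z²)/(2L)=-0.2076
  γ=atan2(-0.5267,0.0642)=-1.4496;  ψ=arccos(-0.3913)=1.9729;  θ2=γ+ψ≈0.5233
rotate P by −φ3: (-0.0379, -0.0657, -0.5267)
  A=0.1779, B=-0.5267, C=(l²−L²−A²−y'²−z²)/(2L)=-0.3670
  θ3 = atan2(B,A) + arccos(C/0.5559) = 1.0467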